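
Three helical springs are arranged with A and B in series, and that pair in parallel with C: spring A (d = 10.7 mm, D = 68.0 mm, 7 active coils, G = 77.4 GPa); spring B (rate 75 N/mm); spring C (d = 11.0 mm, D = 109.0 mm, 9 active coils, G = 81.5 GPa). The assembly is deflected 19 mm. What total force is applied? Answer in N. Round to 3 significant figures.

k_A = Gd⁴/(8D³N_a) = (77.4×10³)(10.7⁴)/(8·68.0³·7) = 57.618 N/mm
k_C = Gd⁴/(8D³N_a) = (81.5×10³)(11.0⁴)/(8·109.0³·9) = 12.797 N/mm
Springs A,B series: k_AB = 1/(1/57.618+1/75) = 32.585 N/mm; parallel with C: k_eq = 32.585+12.797 = 45.382 N/mm
F = k_eq·δ = 45.382·19 = 862.26 N

862 N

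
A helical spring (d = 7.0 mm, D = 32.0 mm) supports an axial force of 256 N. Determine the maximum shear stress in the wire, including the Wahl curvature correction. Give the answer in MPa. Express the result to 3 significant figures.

81.8 MPa

Spring index C = D/d = 32.0/7.0 = 4.5714
K_W = (4C−1)/(4C−4) + 0.615/C = 17.286/14.286 + 0.1345 = 1.3445
τ₀ = 8FD/(πd³) = 8·256·32.0/(π·7.0³) = 65536/1077.6 = 60.819 MPa
τ_max = K·τ₀ = 1.3445 × 60.819 = 81.772 MPa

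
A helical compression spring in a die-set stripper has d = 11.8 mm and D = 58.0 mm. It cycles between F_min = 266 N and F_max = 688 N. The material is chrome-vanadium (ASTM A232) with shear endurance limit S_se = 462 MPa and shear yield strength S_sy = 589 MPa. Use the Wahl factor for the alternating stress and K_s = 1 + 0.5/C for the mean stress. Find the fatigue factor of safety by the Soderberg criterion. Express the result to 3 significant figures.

C = D/d = 58.0/11.8 = 4.9153; K_W = (4C−1)/(4C−4)+0.615/C = 1.3167; K_s = 1+0.5/C = 1.1017
F_a = (F_max−F_min)/2 = 211 N; F_m = (F_max+F_min)/2 = 477 N
τ_a = K_W·8F_aD/(πd³) = 1.3167 × 18.967 = 24.974 MPa
τ_m = K_s·8F_mD/(πd³) = 1.1017 × 42.879 = 47.24 MPa
Soderberg: 1/n_f = τ_a/S_se + τ_m/S_sy = 24.974/462 + 47.24/589 = 0.05406 + 0.08020 = 0.13426
n_f = 1/0.13426 = 7.448

7.45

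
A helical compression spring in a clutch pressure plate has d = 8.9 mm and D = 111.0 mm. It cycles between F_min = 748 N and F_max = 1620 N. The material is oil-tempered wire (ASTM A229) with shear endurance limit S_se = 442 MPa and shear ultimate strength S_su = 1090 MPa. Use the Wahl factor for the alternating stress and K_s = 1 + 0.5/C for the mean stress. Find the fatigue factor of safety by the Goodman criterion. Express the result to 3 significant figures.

C = D/d = 111.0/8.9 = 12.4719; K_W = (4C−1)/(4C−4)+0.615/C = 1.1147; K_s = 1+0.5/C = 1.0401
F_a = (F_max−F_min)/2 = 436 N; F_m = (F_max+F_min)/2 = 1184 N
τ_a = K_W·8F_aD/(πd³) = 1.1147 × 174.82 = 194.86 MPa
τ_m = K_s·8F_mD/(πd³) = 1.0401 × 474.73 = 493.76 MPa
Goodman: 1/n_f = τ_a/S_se + τ_m/S_su = 194.86/442 + 493.76/1090 = 0.44087 + 0.45299 = 0.89386
n_f = 1/0.89386 = 1.119

1.12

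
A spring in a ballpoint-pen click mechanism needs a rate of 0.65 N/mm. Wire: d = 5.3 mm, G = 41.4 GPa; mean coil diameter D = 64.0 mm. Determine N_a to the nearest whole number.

N_a = Gd⁴/(8D³k) = (41.4×10³ × 5.3⁴)/(8 × 64.0³ × 0.65)
    = 3.26666e+07 / 1.36315e+06 = 23.96 → 24 coils

24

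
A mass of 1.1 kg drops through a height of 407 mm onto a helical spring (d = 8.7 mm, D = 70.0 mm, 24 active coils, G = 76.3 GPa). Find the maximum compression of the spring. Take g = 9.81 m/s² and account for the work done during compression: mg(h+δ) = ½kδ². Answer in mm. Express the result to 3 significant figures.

k = Gd⁴/(8D³N_a) = (76.3×10³)(8.7⁴)/(8·70.0³·24) = 6.6375 N/mm
W = mg = 1.1 × 9.81 = 10.791 N
½kδ² − Wδ − Wh = 0 → δ = (W + √(W² + 2kWh))/k
δ = (10.791 + √(116.45 + 58303.2))/6.6375 = (10.791 + 241.7)/6.6375 = 38.04 mm

38.0 mm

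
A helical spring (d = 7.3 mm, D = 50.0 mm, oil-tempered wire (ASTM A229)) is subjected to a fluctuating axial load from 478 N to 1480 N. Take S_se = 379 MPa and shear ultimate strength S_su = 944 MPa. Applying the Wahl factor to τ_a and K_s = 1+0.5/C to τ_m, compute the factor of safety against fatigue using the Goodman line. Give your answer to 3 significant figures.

C = D/d = 50.0/7.3 = 6.8493; K_W = (4C−1)/(4C−4)+0.615/C = 1.2180; K_s = 1+0.5/C = 1.0730
F_a = (F_max−F_min)/2 = 501 N; F_m = (F_max+F_min)/2 = 979 N
τ_a = K_W·8F_aD/(πd³) = 1.2180 × 163.98 = 199.72 MPa
τ_m = K_s·8F_mD/(πd³) = 1.0730 × 320.42 = 343.81 MPa
Goodman: 1/n_f = τ_a/S_se + τ_m/S_su = 199.72/379 + 343.81/944 = 0.52698 + 0.36421 = 0.89119
n_f = 1/0.89119 = 1.122

1.12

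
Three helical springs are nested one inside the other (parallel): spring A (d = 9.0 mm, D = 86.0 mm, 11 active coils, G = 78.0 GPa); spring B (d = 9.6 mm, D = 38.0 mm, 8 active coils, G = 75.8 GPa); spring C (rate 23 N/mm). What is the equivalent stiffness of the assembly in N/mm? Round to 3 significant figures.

215 N/mm

k_A = Gd⁴/(8D³N_a) = (78.0×10³)(9.0⁴)/(8·86.0³·11) = 9.143 N/mm
k_B = Gd⁴/(8D³N_a) = (75.8×10³)(9.6⁴)/(8·38.0³·8) = 183.33 N/mm
Parallel: k_eq = 9.143 + 183.33 + 23 = 215.47 N/mm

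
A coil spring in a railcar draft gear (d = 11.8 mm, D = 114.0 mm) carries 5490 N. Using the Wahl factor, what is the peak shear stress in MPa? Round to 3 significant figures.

1120 MPa

Spring index C = D/d = 114.0/11.8 = 9.6610
K_W = (4C−1)/(4C−4) + 0.615/C = 37.644/34.644 + 0.0637 = 1.1503
τ₀ = 8FD/(πd³) = 8·5490·114.0/(π·11.8³) = 5.00688e+06/5161.7 = 970 MPa
τ_max = K·τ₀ = 1.1503 × 970 = 1115.7 MPa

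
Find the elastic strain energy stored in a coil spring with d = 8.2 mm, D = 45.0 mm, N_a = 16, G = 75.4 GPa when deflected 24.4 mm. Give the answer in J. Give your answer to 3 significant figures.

8.70 J

k = Gd⁴/(8D³N_a) = (75.4×10³)(8.2⁴)/(8·45.0³·16) = 29.227 N/mm
U = ½kδ² = 0.5 × 29.227 × 24.4² = 8700.2 N·mm = 8.7002 J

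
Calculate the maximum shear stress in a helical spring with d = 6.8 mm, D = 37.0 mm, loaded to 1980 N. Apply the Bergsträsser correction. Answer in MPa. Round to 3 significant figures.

751 MPa

Spring index C = D/d = 37.0/6.8 = 5.4412
K_B = (4C+2)/(4C−3) = 23.765/18.765 = 1.2665
τ₀ = 8FD/(πd³) = 8·1980·37.0/(π·6.8³) = 586080/987.82 = 593.31 MPa
τ_max = K·τ₀ = 1.2665 × 593.31 = 751.4 MPa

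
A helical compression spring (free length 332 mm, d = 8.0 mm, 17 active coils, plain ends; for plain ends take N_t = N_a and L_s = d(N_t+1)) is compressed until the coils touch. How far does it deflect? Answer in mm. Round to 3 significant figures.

N_t = 17; L_s = 8.0·18 = 144 mm
δ_solid = L₀ − L_s = 332 − 144 = 188 mm

188 mm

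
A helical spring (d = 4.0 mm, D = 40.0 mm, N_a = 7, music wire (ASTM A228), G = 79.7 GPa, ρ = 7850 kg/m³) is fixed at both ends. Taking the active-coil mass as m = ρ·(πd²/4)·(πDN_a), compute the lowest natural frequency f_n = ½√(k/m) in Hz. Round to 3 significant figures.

128 Hz

k = Gd⁴/(8D³N_a) = (79.7×10³)(4.0⁴)/(8·40.0³·7) = 5.6929 N/mm = 5692.9 N/m
Wire length L = πDN_a = π·40.0·7 = 879.65 mm
m = ρ·(πd²/4)·L = 7850 × 12.566×10⁻⁶ m² × 0.87965 m = 0.086774 kg
f_n = ½√(k/m) = 0.5·√(5692.9/0.086774) = 0.5·√(65606) = 128.07 Hz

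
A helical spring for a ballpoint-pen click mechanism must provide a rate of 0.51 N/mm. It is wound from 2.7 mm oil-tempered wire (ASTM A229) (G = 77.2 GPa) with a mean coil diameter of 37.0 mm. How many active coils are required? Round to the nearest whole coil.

N_a = Gd⁴/(8D³k) = (77.2×10³ × 2.7⁴)/(8 × 37.0³ × 0.51)
    = 4.10272e+06 / 206664 = 19.85 → 20 coils

20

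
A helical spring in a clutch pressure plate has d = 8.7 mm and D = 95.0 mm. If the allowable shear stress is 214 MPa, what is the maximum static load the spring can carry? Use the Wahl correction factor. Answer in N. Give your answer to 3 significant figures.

515 N

C = D/d = 95.0/8.7 = 10.9195
K_W = (4C−1)/(4C−4) + 0.615/C = 42.678/39.678 + 0.0563 = 1.1319
τ_max = K·8FD/(πd³) → F_max = τ_allow·πd³/(8DK)
F_max = 214·π·8.7³/(8·95.0·1.1319) = 4.4271e+05/860.27 = 514.62 N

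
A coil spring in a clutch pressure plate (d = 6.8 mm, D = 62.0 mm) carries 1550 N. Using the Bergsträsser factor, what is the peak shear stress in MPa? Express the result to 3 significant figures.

Spring index C = D/d = 62.0/6.8 = 9.1176
K_B = (4C+2)/(4C−3) = 38.471/33.471 = 1.1494
τ₀ = 8FD/(πd³) = 8·1550·62.0/(π·6.8³) = 768800/987.82 = 778.28 MPa
τ_max = K·τ₀ = 1.1494 × 778.28 = 894.55 MPa

895 MPa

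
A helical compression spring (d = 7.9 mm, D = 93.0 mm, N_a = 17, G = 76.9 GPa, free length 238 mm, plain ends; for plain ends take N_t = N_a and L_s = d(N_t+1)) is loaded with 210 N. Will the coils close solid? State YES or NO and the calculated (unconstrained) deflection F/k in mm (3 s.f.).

k = Gd⁴/(8D³N_a) = (76.9×10³)(7.9⁴)/(8·93.0³·17) = 2.7381 N/mm
N_t = 17; L_s = 7.9·18 = 142.2 mm; δ_solid = L₀ − L_s = 238 − 142.2 = 95.8 mm
δ = F/k = 210/2.7381 = 76.696 mm
δ < δ_solid → spring does not go solid

NO, δ = 76.7 mm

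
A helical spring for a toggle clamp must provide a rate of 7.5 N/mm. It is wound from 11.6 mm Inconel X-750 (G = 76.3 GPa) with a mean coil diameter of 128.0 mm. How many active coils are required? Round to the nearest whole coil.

N_a = Gd⁴/(8D³k) = (76.3×10³ × 11.6⁴)/(8 × 128.0³ × 7.5)
    = 1.38152e+09 / 1.25829e+08 = 10.98 → 11 coils

11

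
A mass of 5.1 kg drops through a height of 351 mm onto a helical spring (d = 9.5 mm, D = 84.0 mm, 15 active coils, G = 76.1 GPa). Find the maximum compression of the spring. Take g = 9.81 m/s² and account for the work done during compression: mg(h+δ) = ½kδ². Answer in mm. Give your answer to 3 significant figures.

69.5 mm

k = Gd⁴/(8D³N_a) = (76.1×10³)(9.5⁴)/(8·84.0³·15) = 8.7149 N/mm
W = mg = 5.1 × 9.81 = 50.031 N
½kδ² − Wδ − Wh = 0 → δ = (W + √(W² + 2kWh))/k
δ = (50.031 + √(2503.1 + 306081))/8.7149 = (50.031 + 555.5)/8.7149 = 69.483 mm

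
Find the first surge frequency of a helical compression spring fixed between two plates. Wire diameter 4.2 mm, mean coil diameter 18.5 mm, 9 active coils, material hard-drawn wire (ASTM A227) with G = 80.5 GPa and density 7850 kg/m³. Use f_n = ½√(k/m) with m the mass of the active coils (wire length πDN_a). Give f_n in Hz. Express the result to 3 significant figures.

491 Hz

k = Gd⁴/(8D³N_a) = (80.5×10³)(4.2⁴)/(8·18.5³·9) = 54.947 N/mm = 54947 N/m
Wire length L = πDN_a = π·18.5·9 = 523.08 mm
m = ρ·(πd²/4)·L = 7850 × 13.854×10⁻⁶ m² × 0.52308 m = 0.056888 kg
f_n = ½√(k/m) = 0.5·√(54947/0.056888) = 0.5·√(9.6588e+05) = 491.4 Hz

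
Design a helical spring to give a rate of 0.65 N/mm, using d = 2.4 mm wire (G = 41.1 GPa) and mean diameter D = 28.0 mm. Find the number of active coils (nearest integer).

N_a = Gd⁴/(8D³k) = (41.1×10³ × 2.4⁴)/(8 × 28.0³ × 0.65)
    = 1.3636e+06 / 114150 = 11.95 → 12 coils

12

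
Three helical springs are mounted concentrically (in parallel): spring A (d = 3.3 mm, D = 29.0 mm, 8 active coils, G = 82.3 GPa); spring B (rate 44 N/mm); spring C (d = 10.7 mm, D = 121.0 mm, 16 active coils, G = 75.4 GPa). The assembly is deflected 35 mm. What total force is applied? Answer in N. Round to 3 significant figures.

1910 N

k_A = Gd⁴/(8D³N_a) = (82.3×10³)(3.3⁴)/(8·29.0³·8) = 6.2529 N/mm
k_C = Gd⁴/(8D³N_a) = (75.4×10³)(10.7⁴)/(8·121.0³·16) = 4.3585 N/mm
Parallel: k_eq = 6.2529 + 44 + 4.3585 = 54.611 N/mm
F = k_eq·δ = 54.611·35 = 1911.4 N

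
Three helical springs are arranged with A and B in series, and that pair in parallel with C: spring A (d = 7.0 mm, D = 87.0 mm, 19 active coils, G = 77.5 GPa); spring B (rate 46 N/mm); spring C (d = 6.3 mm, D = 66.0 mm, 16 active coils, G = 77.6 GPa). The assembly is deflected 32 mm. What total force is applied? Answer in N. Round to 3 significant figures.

163 N

k_A = Gd⁴/(8D³N_a) = (77.5×10³)(7.0⁴)/(8·87.0³·19) = 1.8591 N/mm
k_C = Gd⁴/(8D³N_a) = (77.6×10³)(6.3⁴)/(8·66.0³·16) = 3.3219 N/mm
Springs A,B series: k_AB = 1/(1/1.8591+1/46) = 1.7868 N/mm; parallel with C: k_eq = 1.7868+3.3219 = 5.1087 N/mm
F = k_eq·δ = 5.1087·32 = 163.48 N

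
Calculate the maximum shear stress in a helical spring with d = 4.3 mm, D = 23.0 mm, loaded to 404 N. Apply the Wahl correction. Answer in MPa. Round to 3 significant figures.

383 MPa

Spring index C = D/d = 23.0/4.3 = 5.3488
K_W = (4C−1)/(4C−4) + 0.615/C = 20.395/17.395 + 0.1150 = 1.2874
τ₀ = 8FD/(πd³) = 8·404·23.0/(π·4.3³) = 74336/249.78 = 297.61 MPa
τ_max = K·τ₀ = 1.2874 × 297.61 = 383.15 MPa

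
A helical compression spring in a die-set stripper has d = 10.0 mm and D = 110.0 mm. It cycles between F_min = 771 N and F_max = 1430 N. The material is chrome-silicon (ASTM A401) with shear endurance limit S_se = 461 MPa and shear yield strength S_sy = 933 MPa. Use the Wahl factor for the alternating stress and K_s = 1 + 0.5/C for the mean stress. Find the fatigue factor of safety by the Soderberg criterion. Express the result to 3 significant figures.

C = D/d = 110.0/10.0 = 11.0000; K_W = (4C−1)/(4C−4)+0.615/C = 1.1309; K_s = 1+0.5/C = 1.0455
F_a = (F_max−F_min)/2 = 329.5 N; F_m = (F_max+F_min)/2 = 1100.5 N
τ_a = K_W·8F_aD/(πd³) = 1.1309 × 92.297 = 104.38 MPa
τ_m = K_s·8F_mD/(πd³) = 1.0455 × 308.26 = 322.28 MPa
Soderberg: 1/n_f = τ_a/S_se + τ_m/S_sy = 104.38/461 + 322.28/933 = 0.22642 + 0.34542 = 0.57184
n_f = 1/0.57184 = 1.749

1.75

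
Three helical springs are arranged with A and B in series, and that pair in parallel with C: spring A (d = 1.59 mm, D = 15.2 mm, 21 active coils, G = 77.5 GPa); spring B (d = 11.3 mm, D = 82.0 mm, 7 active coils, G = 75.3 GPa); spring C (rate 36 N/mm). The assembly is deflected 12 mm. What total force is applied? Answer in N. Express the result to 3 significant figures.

442 N

k_A = Gd⁴/(8D³N_a) = (77.5×10³)(1.59⁴)/(8·15.2³·21) = 0.83956 N/mm
k_B = Gd⁴/(8D³N_a) = (75.3×10³)(11.3⁴)/(8·82.0³·7) = 39.763 N/mm
Springs A,B series: k_AB = 1/(1/0.83956+1/39.763) = 0.8222 N/mm; parallel with C: k_eq = 0.8222+36 = 36.822 N/mm
F = k_eq·δ = 36.822·12 = 441.87 N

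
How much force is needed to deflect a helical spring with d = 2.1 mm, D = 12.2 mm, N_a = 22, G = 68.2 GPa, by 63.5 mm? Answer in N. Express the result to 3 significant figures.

k = Gd⁴/(8D³N_a) = (68.2×10³)(2.1⁴)/(8·12.2³·22) = 4.1502 N/mm
F = k·δ = 4.1502 × 63.5 = 263.54 N

264 N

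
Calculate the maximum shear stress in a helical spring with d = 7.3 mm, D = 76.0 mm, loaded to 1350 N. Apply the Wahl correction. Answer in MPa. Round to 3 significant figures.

Spring index C = D/d = 76.0/7.3 = 10.4110
K_W = (4C−1)/(4C−4) + 0.615/C = 40.644/37.644 + 0.0591 = 1.1388
τ₀ = 8FD/(πd³) = 8·1350·76.0/(π·7.3³) = 820800/1222.1 = 671.61 MPa
τ_max = K·τ₀ = 1.1388 × 671.61 = 764.81 MPa

765 MPa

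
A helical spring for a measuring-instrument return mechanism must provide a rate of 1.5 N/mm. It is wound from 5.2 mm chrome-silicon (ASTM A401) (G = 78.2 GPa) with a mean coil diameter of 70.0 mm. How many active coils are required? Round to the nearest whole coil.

14

N_a = Gd⁴/(8D³k) = (78.2×10³ × 5.2⁴)/(8 × 70.0³ × 1.5)
    = 5.71768e+07 / 4.116e+06 = 13.89 → 14 coils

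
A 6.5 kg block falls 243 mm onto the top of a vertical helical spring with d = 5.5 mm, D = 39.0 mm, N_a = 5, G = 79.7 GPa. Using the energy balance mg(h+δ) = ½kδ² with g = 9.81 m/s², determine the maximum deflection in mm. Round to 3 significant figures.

k = Gd⁴/(8D³N_a) = (79.7×10³)(5.5⁴)/(8·39.0³·5) = 30.737 N/mm
W = mg = 6.5 × 9.81 = 63.765 N
½kδ² − Wδ − Wh = 0 → δ = (W + √(W² + 2kWh))/k
δ = (63.765 + √(4066 + 952520))/30.737 = (63.765 + 978.05)/30.737 = 33.895 mm

33.9 mm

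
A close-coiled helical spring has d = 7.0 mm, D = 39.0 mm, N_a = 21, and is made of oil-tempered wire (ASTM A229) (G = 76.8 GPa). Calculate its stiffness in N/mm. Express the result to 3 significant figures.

k = Gd⁴/(8D³N_a) = (76.8×10³ × 7.0⁴) / (8 × 39.0³ × 21)
  = 1.84397e+08 / 9.96559e+06 = 18.503 N/mm

18.5 N/mm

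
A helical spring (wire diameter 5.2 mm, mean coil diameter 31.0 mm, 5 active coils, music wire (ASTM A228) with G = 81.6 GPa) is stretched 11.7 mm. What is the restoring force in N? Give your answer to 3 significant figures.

k = Gd⁴/(8D³N_a) = (81.6×10³)(5.2⁴)/(8·31.0³·5) = 50.068 N/mm
F = k·δ = 50.068 × 11.7 = 585.79 N

586 N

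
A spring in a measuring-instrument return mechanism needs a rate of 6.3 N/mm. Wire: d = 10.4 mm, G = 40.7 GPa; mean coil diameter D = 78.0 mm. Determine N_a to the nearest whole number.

N_a = Gd⁴/(8D³k) = (40.7×10³ × 10.4⁴)/(8 × 78.0³ × 6.3)
    = 4.76132e+08 / 2.39174e+07 = 19.91 → 20 coils

20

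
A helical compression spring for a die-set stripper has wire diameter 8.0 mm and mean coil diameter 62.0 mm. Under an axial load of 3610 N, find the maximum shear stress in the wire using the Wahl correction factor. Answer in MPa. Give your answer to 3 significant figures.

1330 MPa

Spring index C = D/d = 62.0/8.0 = 7.7500
K_W = (4C−1)/(4C−4) + 0.615/C = 30.000/27.000 + 0.0794 = 1.1905
τ₀ = 8FD/(πd³) = 8·3610·62.0/(π·8.0³) = 1.79056e+06/1608.5 = 1113.2 MPa
τ_max = K·τ₀ = 1.1905 × 1113.2 = 1325.2 MPa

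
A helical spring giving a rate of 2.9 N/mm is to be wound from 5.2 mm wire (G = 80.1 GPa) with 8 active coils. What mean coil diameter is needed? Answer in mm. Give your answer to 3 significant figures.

D = (Gd⁴/(8N_a·k))^(1/3) = (80.1×10³·5.2⁴/(8·8·2.9))^(1/3)
  = (315550)^(1/3) = 68.0805 mm

68.1 mm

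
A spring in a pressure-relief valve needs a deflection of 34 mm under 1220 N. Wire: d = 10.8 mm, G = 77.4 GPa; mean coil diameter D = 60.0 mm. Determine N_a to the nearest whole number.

Required rate k = F/δ = 1220/34 = 35.882 N/mm
N_a = Gd⁴/(8D³k) = (77.4×10³ × 10.8⁴)/(8 × 60.0³ × 35.882)
    = 1.05302e+09 / 6.20047e+07 = 16.98 → 17 coils

17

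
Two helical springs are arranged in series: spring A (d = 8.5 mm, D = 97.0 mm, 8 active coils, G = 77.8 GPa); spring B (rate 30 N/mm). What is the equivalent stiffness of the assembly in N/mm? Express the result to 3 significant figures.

k_A = Gd⁴/(8D³N_a) = (77.8×10³)(8.5⁴)/(8·97.0³·8) = 6.9528 N/mm
Series: 1/k_eq = 1/6.9528 + 1/30 = 0.17716; k_eq = 5.6446 N/mm

5.64 N/mm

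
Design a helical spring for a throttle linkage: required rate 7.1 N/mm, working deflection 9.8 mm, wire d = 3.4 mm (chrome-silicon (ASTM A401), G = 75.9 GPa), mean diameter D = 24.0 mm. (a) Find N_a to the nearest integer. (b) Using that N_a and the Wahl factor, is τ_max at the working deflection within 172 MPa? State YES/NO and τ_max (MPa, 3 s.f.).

N_a = Gd⁴/(8D³k) = (75.9×10³)(3.4⁴)/(8·24.0³·7.1) = 12.92 → N_a = 13
Actual rate k = Gd⁴/(8D³·13) = 7.0549 N/mm
Working load F = kδ = 7.0549·9.8 = 69.138 N
C = 24.0/3.4 = 7.0588; K_W = (4C−1)/(4C−4)+0.615/C = 1.2109
τ_max = K_W·8FD/(πd³) = 1.2109·107.51 = 130.18 MPa
τ_max ≤ 172 MPa → acceptable

(a) 13 coils; (b) YES, τ_max = 130 MPa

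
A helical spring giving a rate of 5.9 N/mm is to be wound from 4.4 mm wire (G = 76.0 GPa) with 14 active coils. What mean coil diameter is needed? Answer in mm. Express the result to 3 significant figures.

35.1 mm

D = (Gd⁴/(8N_a·k))^(1/3) = (76.0×10³·4.4⁴/(8·14·5.9))^(1/3)
  = (43107.6)^(1/3) = 35.0632 mm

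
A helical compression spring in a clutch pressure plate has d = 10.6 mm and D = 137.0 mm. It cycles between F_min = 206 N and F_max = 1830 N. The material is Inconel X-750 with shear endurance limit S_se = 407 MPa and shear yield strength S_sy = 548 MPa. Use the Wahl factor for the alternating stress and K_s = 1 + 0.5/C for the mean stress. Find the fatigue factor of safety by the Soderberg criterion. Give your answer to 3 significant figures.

C = D/d = 137.0/10.6 = 12.9245; K_W = (4C−1)/(4C−4)+0.615/C = 1.1105; K_s = 1+0.5/C = 1.0387
F_a = (F_max−F_min)/2 = 812 N; F_m = (F_max+F_min)/2 = 1018 N
τ_a = K_W·8F_aD/(πd³) = 1.1105 × 237.85 = 264.13 MPa
τ_m = K_s·8F_mD/(πd³) = 1.0387 × 298.19 = 309.72 MPa
Soderberg: 1/n_f = τ_a/S_se + τ_m/S_sy = 264.13/407 + 309.72/548 = 0.64896 + 0.56519 = 1.2141
n_f = 1/1.2141 = 0.8236

0.824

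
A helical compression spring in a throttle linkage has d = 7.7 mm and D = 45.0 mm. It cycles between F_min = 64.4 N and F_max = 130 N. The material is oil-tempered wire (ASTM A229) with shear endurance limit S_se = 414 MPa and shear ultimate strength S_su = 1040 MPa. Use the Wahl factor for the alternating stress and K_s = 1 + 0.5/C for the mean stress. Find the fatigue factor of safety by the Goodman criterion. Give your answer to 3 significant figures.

19.8

C = D/d = 45.0/7.7 = 5.8442; K_W = (4C−1)/(4C−4)+0.615/C = 1.2601; K_s = 1+0.5/C = 1.0856
F_a = (F_max−F_min)/2 = 32.8 N; F_m = (F_max+F_min)/2 = 97.2 N
τ_a = K_W·8F_aD/(πd³) = 1.2601 × 8.2329 = 10.374 MPa
τ_m = K_s·8F_mD/(πd³) = 1.0856 × 24.398 = 26.485 MPa
Goodman: 1/n_f = τ_a/S_se + τ_m/S_su = 10.374/414 + 26.485/1040 = 0.02506 + 0.02547 = 0.050524
n_f = 1/0.050524 = 19.79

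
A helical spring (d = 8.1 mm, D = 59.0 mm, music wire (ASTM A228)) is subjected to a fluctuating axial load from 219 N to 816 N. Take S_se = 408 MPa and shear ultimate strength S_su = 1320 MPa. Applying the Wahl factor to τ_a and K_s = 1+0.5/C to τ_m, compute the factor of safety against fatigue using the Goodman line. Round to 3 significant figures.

C = D/d = 59.0/8.1 = 7.2840; K_W = (4C−1)/(4C−4)+0.615/C = 1.2038; K_s = 1+0.5/C = 1.0686
F_a = (F_max−F_min)/2 = 298.5 N; F_m = (F_max+F_min)/2 = 517.5 N
τ_a = K_W·8F_aD/(πd³) = 1.2038 × 84.388 = 101.59 MPa
τ_m = K_s·8F_mD/(πd³) = 1.0686 × 146.3 = 156.34 MPa
Goodman: 1/n_f = τ_a/S_se + τ_m/S_su = 101.59/408 + 156.34/1320 = 0.24898 + 0.11844 = 0.36743
n_f = 1/0.36743 = 2.722

2.72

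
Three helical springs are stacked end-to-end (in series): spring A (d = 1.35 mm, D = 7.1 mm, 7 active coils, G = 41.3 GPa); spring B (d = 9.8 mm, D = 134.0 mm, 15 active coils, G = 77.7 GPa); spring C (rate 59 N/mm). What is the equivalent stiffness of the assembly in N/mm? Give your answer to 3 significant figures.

1.77 N/mm

k_A = Gd⁴/(8D³N_a) = (41.3×10³)(1.35⁴)/(8·7.1³·7) = 6.8442 N/mm
k_B = Gd⁴/(8D³N_a) = (77.7×10³)(9.8⁴)/(8·134.0³·15) = 2.4822 N/mm
Series: 1/k_eq = 1/6.8442 + 1/2.4822 + 1/59 = 0.56593; k_eq = 1.767 N/mm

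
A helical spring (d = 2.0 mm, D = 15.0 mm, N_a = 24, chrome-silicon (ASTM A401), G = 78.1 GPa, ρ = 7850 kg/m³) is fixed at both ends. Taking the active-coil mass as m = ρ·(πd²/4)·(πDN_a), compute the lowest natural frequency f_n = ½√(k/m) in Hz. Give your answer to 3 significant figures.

k = Gd⁴/(8D³N_a) = (78.1×10³)(2.0⁴)/(8·15.0³·24) = 1.9284 N/mm = 1928.4 N/m
Wire length L = πDN_a = π·15.0·24 = 1131 mm
m = ρ·(πd²/4)·L = 7850 × 3.1416×10⁻⁶ m² × 1.131 m = 0.027892 kg
f_n = ½√(k/m) = 0.5·√(1928.4/0.027892) = 0.5·√(69139) = 131.47 Hz

131 Hz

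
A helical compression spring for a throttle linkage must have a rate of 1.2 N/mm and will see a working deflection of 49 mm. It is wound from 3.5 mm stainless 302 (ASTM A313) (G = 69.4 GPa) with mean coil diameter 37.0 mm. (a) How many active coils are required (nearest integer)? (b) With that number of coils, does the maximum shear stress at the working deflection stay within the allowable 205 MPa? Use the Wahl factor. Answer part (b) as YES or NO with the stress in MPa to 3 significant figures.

(a) 21 coils; (b) YES, τ_max = 150 MPa

N_a = Gd⁴/(8D³k) = (69.4×10³)(3.5⁴)/(8·37.0³·1.2) = 21.42 → N_a = 21
Actual rate k = Gd⁴/(8D³·21) = 1.2238 N/mm
Working load F = kδ = 1.2238·49 = 59.967 N
C = 37.0/3.5 = 10.5714; K_W = (4C−1)/(4C−4)+0.615/C = 1.1365
τ_max = K_W·8FD/(πd³) = 1.1365·131.78 = 149.77 MPa
τ_max ≤ 205 MPa → acceptable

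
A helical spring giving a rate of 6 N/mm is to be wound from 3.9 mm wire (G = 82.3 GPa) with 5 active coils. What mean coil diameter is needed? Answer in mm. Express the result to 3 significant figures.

43.0 mm

D = (Gd⁴/(8N_a·k))^(1/3) = (82.3×10³·3.9⁴/(8·5·6))^(1/3)
  = (79331.7)^(1/3) = 42.9684 mm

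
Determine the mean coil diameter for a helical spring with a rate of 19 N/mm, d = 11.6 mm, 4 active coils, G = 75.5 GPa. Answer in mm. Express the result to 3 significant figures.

131 mm

D = (Gd⁴/(8N_a·k))^(1/3) = (75.5×10³·11.6⁴/(8·4·19))^(1/3)
  = (2.24841e+06)^(1/3) = 131.0062 mm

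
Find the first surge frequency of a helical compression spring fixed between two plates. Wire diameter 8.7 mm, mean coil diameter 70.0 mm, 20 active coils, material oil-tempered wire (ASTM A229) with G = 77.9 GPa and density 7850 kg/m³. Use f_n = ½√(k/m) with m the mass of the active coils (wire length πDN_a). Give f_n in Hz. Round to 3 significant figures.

k = Gd⁴/(8D³N_a) = (77.9×10³)(8.7⁴)/(8·70.0³·20) = 8.1321 N/mm = 8132.1 N/m
Wire length L = πDN_a = π·70.0·20 = 4398.2 mm
m = ρ·(πd²/4)·L = 7850 × 59.447×10⁻⁶ m² × 4.3982 m = 2.0525 kg
f_n = ½√(k/m) = 0.5·√(8132.1/2.0525) = 0.5·√(3962.1) = 31.473 Hz

31.5 Hz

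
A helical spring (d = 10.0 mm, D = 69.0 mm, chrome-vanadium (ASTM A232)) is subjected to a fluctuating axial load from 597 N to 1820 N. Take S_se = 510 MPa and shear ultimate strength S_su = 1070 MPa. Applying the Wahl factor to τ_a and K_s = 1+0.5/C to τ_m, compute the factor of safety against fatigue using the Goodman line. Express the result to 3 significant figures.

C = D/d = 69.0/10.0 = 6.9000; K_W = (4C−1)/(4C−4)+0.615/C = 1.2162; K_s = 1+0.5/C = 1.0725
F_a = (F_max−F_min)/2 = 611.5 N; F_m = (F_max+F_min)/2 = 1208.5 N
τ_a = K_W·8F_aD/(πd³) = 1.2162 × 107.44 = 130.68 MPa
τ_m = K_s·8F_mD/(πd³) = 1.0725 × 212.34 = 227.73 MPa
Goodman: 1/n_f = τ_a/S_se + τ_m/S_su = 130.68/510 + 227.73/1070 = 0.25623 + 0.21283 = 0.46907
n_f = 1/0.46907 = 2.132

2.13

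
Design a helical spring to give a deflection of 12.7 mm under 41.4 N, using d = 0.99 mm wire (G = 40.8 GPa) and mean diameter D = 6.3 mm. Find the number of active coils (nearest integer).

6

Required rate k = F/δ = 41.4/12.7 = 3.2598 N/mm
N_a = Gd⁴/(8D³k) = (40.8×10³ × 0.99⁴)/(8 × 6.3³ × 3.2598)
    = 39192.3 / 6520.91 = 6.01 → 6 coils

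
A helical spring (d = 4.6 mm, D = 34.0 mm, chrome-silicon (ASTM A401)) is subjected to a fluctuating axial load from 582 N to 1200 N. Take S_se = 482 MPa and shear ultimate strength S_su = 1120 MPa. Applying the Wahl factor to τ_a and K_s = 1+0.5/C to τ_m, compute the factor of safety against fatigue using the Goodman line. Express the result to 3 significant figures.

C = D/d = 34.0/4.6 = 7.3913; K_W = (4C−1)/(4C−4)+0.615/C = 1.2006; K_s = 1+0.5/C = 1.0676
F_a = (F_max−F_min)/2 = 309 N; F_m = (F_max+F_min)/2 = 891 N
τ_a = K_W·8F_aD/(πd³) = 1.2006 × 274.86 = 329.98 MPa
τ_m = K_s·8F_mD/(πd³) = 1.0676 × 792.54 = 846.16 MPa
Goodman: 1/n_f = τ_a/S_se + τ_m/S_su = 329.98/482 + 846.16/1120 = 0.68460 + 0.75550 = 1.4401
n_f = 1/1.4401 = 0.6944

0.694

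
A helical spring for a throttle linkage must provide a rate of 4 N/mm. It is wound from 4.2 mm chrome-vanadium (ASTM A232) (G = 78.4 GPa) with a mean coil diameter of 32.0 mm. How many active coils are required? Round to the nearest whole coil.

N_a = Gd⁴/(8D³k) = (78.4×10³ × 4.2⁴)/(8 × 32.0³ × 4)
    = 2.43957e+07 / 1.04858e+06 = 23.27 → 23 coils

23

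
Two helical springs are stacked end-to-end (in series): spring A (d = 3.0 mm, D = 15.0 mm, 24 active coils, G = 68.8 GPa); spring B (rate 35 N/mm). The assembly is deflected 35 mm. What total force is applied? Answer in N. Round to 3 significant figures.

k_A = Gd⁴/(8D³N_a) = (68.8×10³)(3.0⁴)/(8·15.0³·24) = 8.6 N/mm
Series: 1/k_eq = 1/8.6 + 1/35 = 0.14485; k_eq = 6.9037 N/mm
F = k_eq·δ = 6.9037·35 = 241.63 N

242 N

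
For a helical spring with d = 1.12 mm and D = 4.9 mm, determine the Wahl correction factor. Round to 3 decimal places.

1.363

C = D/d = 4.9/1.12 = 4.3750
K_W = (4C−1)/(4C−4) + 0.615/C = 16.500/13.500 + 0.1406 = 1.3628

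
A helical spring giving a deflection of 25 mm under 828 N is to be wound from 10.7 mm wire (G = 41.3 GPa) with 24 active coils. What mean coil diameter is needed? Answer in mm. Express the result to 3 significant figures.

44.0 mm

Required rate k = F/δ = 828/25 = 33.12 N/mm
D = (Gd⁴/(8N_a·k))^(1/3) = (41.3×10³·10.7⁴/(8·24·33.12))^(1/3)
  = (85132.2)^(1/3) = 43.9911 mm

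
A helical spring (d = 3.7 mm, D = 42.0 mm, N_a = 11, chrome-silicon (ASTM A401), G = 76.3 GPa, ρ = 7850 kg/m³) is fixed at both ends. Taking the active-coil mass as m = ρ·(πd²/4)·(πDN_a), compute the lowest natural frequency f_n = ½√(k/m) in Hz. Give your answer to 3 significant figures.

66.9 Hz

k = Gd⁴/(8D³N_a) = (76.3×10³)(3.7⁴)/(8·42.0³·11) = 2.1933 N/mm = 2193.3 N/m
Wire length L = πDN_a = π·42.0·11 = 1451.4 mm
m = ρ·(πd²/4)·L = 7850 × 10.752×10⁻⁶ m² × 1.4514 m = 0.12251 kg
f_n = ½√(k/m) = 0.5·√(2193.3/0.12251) = 0.5·√(17904) = 66.903 Hz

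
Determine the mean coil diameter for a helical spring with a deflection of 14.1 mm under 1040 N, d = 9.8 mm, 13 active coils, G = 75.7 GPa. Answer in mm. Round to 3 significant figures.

Required rate k = F/δ = 1040/14.1 = 73.759 N/mm
D = (Gd⁴/(8N_a·k))^(1/3) = (75.7×10³·9.8⁴/(8·13·73.759))^(1/3)
  = (91023.3)^(1/3) = 44.9833 mm

45.0 mm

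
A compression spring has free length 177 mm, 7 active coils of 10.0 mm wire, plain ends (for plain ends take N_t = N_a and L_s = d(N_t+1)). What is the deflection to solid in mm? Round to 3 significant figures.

N_t = 7; L_s = 10.0·8 = 80 mm
δ_solid = L₀ − L_s = 177 − 80 = 97 mm

97.0 mm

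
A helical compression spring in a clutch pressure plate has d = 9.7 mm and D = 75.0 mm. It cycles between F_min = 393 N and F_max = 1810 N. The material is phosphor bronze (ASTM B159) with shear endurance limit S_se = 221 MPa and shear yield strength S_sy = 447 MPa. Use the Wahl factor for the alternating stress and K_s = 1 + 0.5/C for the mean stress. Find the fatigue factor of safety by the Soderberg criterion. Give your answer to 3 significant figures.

0.742

C = D/d = 75.0/9.7 = 7.7320; K_W = (4C−1)/(4C−4)+0.615/C = 1.1909; K_s = 1+0.5/C = 1.0647
F_a = (F_max−F_min)/2 = 708.5 N; F_m = (F_max+F_min)/2 = 1101.5 N
τ_a = K_W·8F_aD/(πd³) = 1.1909 × 148.26 = 176.57 MPa
τ_m = K_s·8F_mD/(πd³) = 1.0647 × 230.5 = 245.41 MPa
Soderberg: 1/n_f = τ_a/S_se + τ_m/S_sy = 176.57/221 + 245.41/447 = 0.79896 + 0.54901 = 1.348
n_f = 1/1.348 = 0.7419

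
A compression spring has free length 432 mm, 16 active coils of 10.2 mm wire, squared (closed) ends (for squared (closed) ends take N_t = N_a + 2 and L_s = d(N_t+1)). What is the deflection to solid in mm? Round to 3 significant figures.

N_t = 18; L_s = 10.2·19 = 193.8 mm
δ_solid = L₀ − L_s = 432 − 193.8 = 238.2 mm

238 mm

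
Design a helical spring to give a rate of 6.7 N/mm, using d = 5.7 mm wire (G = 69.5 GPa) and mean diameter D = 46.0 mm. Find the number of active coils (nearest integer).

14

N_a = Gd⁴/(8D³k) = (69.5×10³ × 5.7⁴)/(8 × 46.0³ × 6.7)
    = 7.33642e+07 / 5.21721e+06 = 14.06 → 14 coils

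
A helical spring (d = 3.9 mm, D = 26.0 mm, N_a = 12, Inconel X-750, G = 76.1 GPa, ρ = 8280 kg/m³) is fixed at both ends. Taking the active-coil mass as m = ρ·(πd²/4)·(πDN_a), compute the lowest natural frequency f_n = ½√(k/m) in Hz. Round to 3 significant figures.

k = Gd⁴/(8D³N_a) = (76.1×10³)(3.9⁴)/(8·26.0³·12) = 10.434 N/mm = 10434 N/m
Wire length L = πDN_a = π·26.0·12 = 980.18 mm
m = ρ·(πd²/4)·L = 8280 × 11.946×10⁻⁶ m² × 0.98018 m = 0.096951 kg
f_n = ½√(k/m) = 0.5·√(10434/0.096951) = 0.5·√(1.0762e+05) = 164.03 Hz

164 Hz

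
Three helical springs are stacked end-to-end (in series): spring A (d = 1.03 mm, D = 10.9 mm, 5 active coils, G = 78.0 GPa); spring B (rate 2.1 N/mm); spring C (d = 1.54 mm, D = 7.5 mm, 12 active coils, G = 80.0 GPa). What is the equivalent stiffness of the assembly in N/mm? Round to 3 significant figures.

k_A = Gd⁴/(8D³N_a) = (78.0×10³)(1.03⁴)/(8·10.9³·5) = 1.6947 N/mm
k_C = Gd⁴/(8D³N_a) = (80.0×10³)(1.54⁴)/(8·7.5³·12) = 11.11 N/mm
Series: 1/k_eq = 1/1.6947 + 1/2.1 + 1/11.11 = 1.1563; k_eq = 0.86486 N/mm

0.865 N/mm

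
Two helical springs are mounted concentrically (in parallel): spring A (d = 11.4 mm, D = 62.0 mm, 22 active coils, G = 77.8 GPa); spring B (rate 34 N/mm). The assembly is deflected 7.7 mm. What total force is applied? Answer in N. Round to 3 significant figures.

503 N

k_A = Gd⁴/(8D³N_a) = (77.8×10³)(11.4⁴)/(8·62.0³·22) = 31.326 N/mm
Parallel: k_eq = 31.326 + 34 = 65.326 N/mm
F = k_eq·δ = 65.326·7.7 = 503.01 N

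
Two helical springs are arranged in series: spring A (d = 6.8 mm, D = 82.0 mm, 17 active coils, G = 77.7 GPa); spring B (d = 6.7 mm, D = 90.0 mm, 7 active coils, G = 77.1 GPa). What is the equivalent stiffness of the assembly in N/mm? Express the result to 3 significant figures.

1.40 N/mm

k_A = Gd⁴/(8D³N_a) = (77.7×10³)(6.8⁴)/(8·82.0³·17) = 2.2155 N/mm
k_B = Gd⁴/(8D³N_a) = (77.1×10³)(6.7⁴)/(8·90.0³·7) = 3.8057 N/mm
Series: 1/k_eq = 1/2.2155 + 1/3.8057 = 0.71412; k_eq = 1.4003 N/mm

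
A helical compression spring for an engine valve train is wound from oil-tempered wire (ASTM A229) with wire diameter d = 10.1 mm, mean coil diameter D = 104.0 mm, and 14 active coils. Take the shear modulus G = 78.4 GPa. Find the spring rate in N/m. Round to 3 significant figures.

k = Gd⁴/(8D³N_a) = (78.4×10³ × 10.1⁴) / (8 × 104.0³ × 14)
  = 8.15834e+08 / 1.25985e+08 = 6.4757 N/mm = 6475.7 N/m

6480 N/m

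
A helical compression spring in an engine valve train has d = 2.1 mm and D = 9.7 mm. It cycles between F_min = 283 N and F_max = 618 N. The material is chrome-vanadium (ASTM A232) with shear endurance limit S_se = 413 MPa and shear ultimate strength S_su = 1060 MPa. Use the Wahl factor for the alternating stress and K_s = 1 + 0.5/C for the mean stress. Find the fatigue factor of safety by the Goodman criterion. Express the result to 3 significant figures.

C = D/d = 9.7/2.1 = 4.6190; K_W = (4C−1)/(4C−4)+0.615/C = 1.3404; K_s = 1+0.5/C = 1.1082
F_a = (F_max−F_min)/2 = 167.5 N; F_m = (F_max+F_min)/2 = 450.5 N
τ_a = K_W·8F_aD/(πd³) = 1.3404 × 446.75 = 598.82 MPa
τ_m = K_s·8F_mD/(πd³) = 1.1082 × 1201.6 = 1331.6 MPa
Goodman: 1/n_f = τ_a/S_se + τ_m/S_su = 598.82/413 + 1331.6/1060 = 1.44993 + 1.25626 = 2.7062
n_f = 1/2.7062 = 0.3695

0.370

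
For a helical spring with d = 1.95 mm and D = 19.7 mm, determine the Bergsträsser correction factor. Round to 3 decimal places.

C = D/d = 19.7/1.95 = 10.1026
K_B = (4C+2)/(4C−3) = 42.410/37.410 = 1.1337

1.134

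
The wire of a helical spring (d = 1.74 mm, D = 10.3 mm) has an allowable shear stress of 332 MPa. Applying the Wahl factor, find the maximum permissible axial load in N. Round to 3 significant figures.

C = D/d = 10.3/1.74 = 5.9195
K_W = (4C−1)/(4C−4) + 0.615/C = 22.678/19.678 + 0.1039 = 1.2563
τ_max = K·8FD/(πd³) → F_max = τ_allow·πd³/(8DK)
F_max = 332·π·1.74³/(8·10.3·1.2563) = 5494.6/103.52 = 53.076 N

53.1 N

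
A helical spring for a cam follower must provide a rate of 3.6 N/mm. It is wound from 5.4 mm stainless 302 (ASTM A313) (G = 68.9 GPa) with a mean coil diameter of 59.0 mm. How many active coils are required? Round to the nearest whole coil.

10

N_a = Gd⁴/(8D³k) = (68.9×10³ × 5.4⁴)/(8 × 59.0³ × 3.6)
    = 5.85861e+07 / 5.91492e+06 = 9.905 → 10 coils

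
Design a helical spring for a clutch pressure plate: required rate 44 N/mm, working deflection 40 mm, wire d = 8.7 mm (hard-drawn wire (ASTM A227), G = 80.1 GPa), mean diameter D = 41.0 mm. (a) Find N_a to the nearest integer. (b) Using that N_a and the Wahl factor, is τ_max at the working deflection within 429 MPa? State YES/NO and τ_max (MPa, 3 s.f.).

(a) 19 coils; (b) YES, τ_max = 370 MPa

N_a = Gd⁴/(8D³k) = (80.1×10³)(8.7⁴)/(8·41.0³·44) = 18.92 → N_a = 19
Actual rate k = Gd⁴/(8D³·19) = 43.804 N/mm
Working load F = kδ = 43.804·40 = 1752.2 N
C = 41.0/8.7 = 4.7126; K_W = (4C−1)/(4C−4)+0.615/C = 1.3325
τ_max = K_W·8FD/(πd³) = 1.3325·277.81 = 370.18 MPa
τ_max ≤ 429 MPa → acceptable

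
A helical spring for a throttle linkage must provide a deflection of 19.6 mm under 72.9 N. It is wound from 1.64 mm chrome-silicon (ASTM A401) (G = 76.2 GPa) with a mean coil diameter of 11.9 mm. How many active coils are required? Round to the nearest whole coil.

11

Required rate k = F/δ = 72.9/19.6 = 3.7194 N/mm
N_a = Gd⁴/(8D³k) = (76.2×10³ × 1.64⁴)/(8 × 11.9³ × 3.7194)
    = 551227 / 50142.1 = 10.99 → 11 coils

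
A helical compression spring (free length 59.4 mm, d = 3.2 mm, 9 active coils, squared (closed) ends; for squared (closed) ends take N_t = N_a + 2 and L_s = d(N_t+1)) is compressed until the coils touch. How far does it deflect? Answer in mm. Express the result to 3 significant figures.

21.0 mm

N_t = 11; L_s = 3.2·12 = 38.4 mm
δ_solid = L₀ − L_s = 59.4 − 38.4 = 21 mm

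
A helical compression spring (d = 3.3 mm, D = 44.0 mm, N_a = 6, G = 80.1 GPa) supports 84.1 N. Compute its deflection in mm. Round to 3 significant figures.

36.2 mm

k = Gd⁴/(8D³N_a) = (80.1×10³)(3.3⁴)/(8·44.0³·6) = 2.3232 N/mm
δ = F/k = 84.1 / 2.3232 = 36.2 mm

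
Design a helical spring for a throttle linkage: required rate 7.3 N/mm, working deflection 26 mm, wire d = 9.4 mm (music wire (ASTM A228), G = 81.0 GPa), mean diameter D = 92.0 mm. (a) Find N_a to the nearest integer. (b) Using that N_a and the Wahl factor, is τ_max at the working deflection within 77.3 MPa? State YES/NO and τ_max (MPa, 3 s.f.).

(a) 14 coils; (b) YES, τ_max = 61.1 MPa

N_a = Gd⁴/(8D³k) = (81.0×10³)(9.4⁴)/(8·92.0³·7.3) = 13.91 → N_a = 14
Actual rate k = Gd⁴/(8D³·14) = 7.2513 N/mm
Working load F = kδ = 7.2513·26 = 188.53 N
C = 92.0/9.4 = 9.7872; K_W = (4C−1)/(4C−4)+0.615/C = 1.1482
τ_max = K_W·8FD/(πd³) = 1.1482·53.178 = 61.058 MPa
τ_max ≤ 77.3 MPa → acceptable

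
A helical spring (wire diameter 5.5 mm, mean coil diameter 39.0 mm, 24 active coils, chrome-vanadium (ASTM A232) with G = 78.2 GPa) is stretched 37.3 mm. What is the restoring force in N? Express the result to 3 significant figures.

234 N

k = Gd⁴/(8D³N_a) = (78.2×10³)(5.5⁴)/(8·39.0³·24) = 6.2829 N/mm
F = k·δ = 6.2829 × 37.3 = 234.35 N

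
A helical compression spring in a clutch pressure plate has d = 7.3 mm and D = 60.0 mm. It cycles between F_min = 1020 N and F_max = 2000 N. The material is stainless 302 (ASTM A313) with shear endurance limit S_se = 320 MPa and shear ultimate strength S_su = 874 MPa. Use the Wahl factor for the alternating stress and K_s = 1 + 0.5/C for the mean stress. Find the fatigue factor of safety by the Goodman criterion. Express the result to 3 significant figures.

C = D/d = 60.0/7.3 = 8.2192; K_W = (4C−1)/(4C−4)+0.615/C = 1.1787; K_s = 1+0.5/C = 1.0608
F_a = (F_max−F_min)/2 = 490 N; F_m = (F_max+F_min)/2 = 1510 N
τ_a = K_W·8F_aD/(πd³) = 1.1787 × 192.45 = 226.84 MPa
τ_m = K_s·8F_mD/(πd³) = 1.0608 × 593.06 = 629.14 MPa
Goodman: 1/n_f = τ_a/S_se + τ_m/S_su = 226.84/320 + 629.14/874 = 0.70889 + 0.71984 = 1.4287
n_f = 1/1.4287 = 0.6999

0.700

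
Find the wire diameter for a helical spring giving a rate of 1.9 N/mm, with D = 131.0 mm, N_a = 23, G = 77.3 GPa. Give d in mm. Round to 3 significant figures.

10.0 mm

d = (8D³N_a·k / G)^(1/4) = (8·131.0³·23·1.9 / (77.3×10³))^0.25
  = (10167)^0.25 = 10.0416 mm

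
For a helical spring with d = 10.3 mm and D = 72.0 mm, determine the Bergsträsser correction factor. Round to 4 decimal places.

C = D/d = 72.0/10.3 = 6.9903
K_B = (4C+2)/(4C−3) = 29.961/24.961 = 1.2003

1.2003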